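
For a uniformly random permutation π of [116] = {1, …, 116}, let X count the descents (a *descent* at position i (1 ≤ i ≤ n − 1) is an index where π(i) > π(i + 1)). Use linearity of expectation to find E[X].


Write X = Σ X_I over i = 1, …, 115, with X_I the indicator of one descent.
There are 115 indicators.
For each fixed i, the pair (π(i), π(i+1)) is a uniformly random ordered pair of distinct values from {1, …, 116}; by symmetry P[π(i) > π(i+1)] = 1/2.
By linearity: E[X] = 115 · (1/2) = (116 − 1) · (1/2) = 115/2 ≈ 57.50000.

E[X] = 115/2 = 57.50000.


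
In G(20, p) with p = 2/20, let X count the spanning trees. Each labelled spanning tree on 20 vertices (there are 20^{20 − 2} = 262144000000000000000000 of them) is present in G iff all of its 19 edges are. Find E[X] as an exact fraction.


K_20 has 20^{20 − 2} = 262144000000000000000000 labelled spanning trees.
For each such spanning tree H, let X_H = 1 if all 19 edges of H are present in G. Then P[X_H = 1] = p^{19} = (1/10)^{19} = 1/10000000000000000000.
Summing the indicators: E[X] = Σ_H E[X_H] = 262144000000000000000000 · p^{19} = 262144000000000000000000 · 1/10000000000000000000 = 131072/5.
Numerically: E[X] ≈ 2.62e+04.

E[X] = 262144000000000000000000 · (1/10)^{19} = 131072/5 ≈ 2.62e+04.


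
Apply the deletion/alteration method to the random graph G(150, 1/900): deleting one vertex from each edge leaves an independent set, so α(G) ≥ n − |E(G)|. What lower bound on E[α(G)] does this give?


E[|E(G)|] = C(150, 2)·p = 11175 · (1/900) = 149/12.
E[α(G)] ≥ n − E[|E(G)|] = 150 − 149/12 = 1651/12.
Numerically: ≈ 137.583.
(This is only a lower bound; the true E[α(G)] may be larger.)

E[α(G)] ≥ 1651/12 ≈ 137.583.


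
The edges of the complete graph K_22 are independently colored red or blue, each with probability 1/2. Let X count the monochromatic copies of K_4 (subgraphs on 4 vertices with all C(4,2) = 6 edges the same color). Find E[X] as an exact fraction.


Let X = Σ_S X_S over the C(22, 4) = 7315 subsets S of size 4, where X_S = 1 if the K_4 on S is monochromatic.
For a fixed S, the K_4 on S has C(4, 2) = 6 edges. P[all 6 edges red] = (1/2)^6, and likewise for blue, so P[monochromatic] = 2·(1/2)^6 = 2^{1 − 6} = 1/32.
By linearity: E[X] = C(22, 4) · 2^{1 − 6} = 7315 · 1/32 = 7315/32.
Numerically: E[X] ≈ 228.5938.

E[X] = C(22,4)·2^(1−C(4,2)) = 7315/32 ≈ 228.5938.


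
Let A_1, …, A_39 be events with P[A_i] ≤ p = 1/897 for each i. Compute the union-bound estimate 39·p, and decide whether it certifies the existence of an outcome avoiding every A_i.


Union bound: P[∪_{i=1}^{39} A_i] ≤ Σ_i P[A_i] ≤ 39·p = 39·(1/897) = 1/23.
Numerically: 1/23 ≈ 0.04348.
Is 1/23 < 1? YES.
Since P[∪ A_i] ≤ 1/23 < 1, the complement has P[∩ A_i^c] ≥ 1 − 1/23 = 22/23 > 0, so some outcome avoids every A_i.

39·p = 1/23 ≈ 0.04348; existence CERTIFIED by the union bound.


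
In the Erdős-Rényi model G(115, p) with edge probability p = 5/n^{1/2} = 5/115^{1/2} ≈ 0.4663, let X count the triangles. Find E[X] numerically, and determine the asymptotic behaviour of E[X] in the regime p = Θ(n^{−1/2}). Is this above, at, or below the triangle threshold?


Number of potential triangles: C(115, 3) = 246905.
Each occurs with probability p³ ≈ (0.4663)³ ≈ 1.013592e-01.
By linearity: E[X] = C(115, 3)·p³ ≈ 246905 · 1.013592e-01 ≈ 25026.0978.
Since α = 1/2 < 1, p = c/n^{1/2} ≫ 1/n is above the triangle threshold p ~ 1/n. Asymptotically E[X] ~ (c³/6)·n^{3(1−α)} = (5³/6)·n^{1.5} → ∞; triangles are abundant w.h.p.

E[X] ≈ 25026.0978; in regime p = Θ(1/n^{1/2}) E[X] diverges (above the triangle threshold p ~ 1/n).


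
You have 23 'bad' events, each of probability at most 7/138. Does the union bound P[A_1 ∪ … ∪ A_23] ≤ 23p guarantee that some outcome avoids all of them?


Union bound: P[∪_{i=1}^{23} A_i] ≤ Σ_i P[A_i] ≤ 23·p = 23·(7/138) = 7/6.
Numerically: 7/6 ≈ 1.167.
Is 7/6 < 1? NO.
Since the bound 7/6 is ≥ 1, the union bound is uninformative here; it does NOT by itself certify existence.

23·p = 7/6 ≈ 1.167; existence NOT certified by the union bound.


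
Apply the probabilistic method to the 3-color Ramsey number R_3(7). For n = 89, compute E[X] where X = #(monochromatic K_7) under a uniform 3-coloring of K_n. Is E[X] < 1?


E[X] = C(89, 7) · 3^{1 − 21} = 6890268572 · 3^{−20} = 6890268572/3486784401.
As a reduced fraction: E[X] = 6890268572/3486784401 ≈ 1.9761.
Is E[X] < 1? NO.
Since E[X] ≥ 1, the first-moment bound is inconclusive at n = 89; it does NOT by itself certify R_3(7) > 89.

E[X] = 6890268572/3486784401 ≈ 1.9761; E[X] ≥ 1; first-moment method inconclusive here.


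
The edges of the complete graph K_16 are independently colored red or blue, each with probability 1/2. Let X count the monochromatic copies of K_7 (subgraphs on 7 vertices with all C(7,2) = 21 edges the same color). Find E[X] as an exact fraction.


Let X = Σ_S X_S over the C(16, 7) = 11440 subsets S of size 7, where X_S = 1 if the K_7 on S is monochromatic.
For a fixed S, the K_7 on S has C(7, 2) = 21 edges. P[all 21 edges red] = (1/2)^21, and likewise for blue, so P[monochromatic] = 2·(1/2)^21 = 2^{1 − 21} = 1/1048576.
Summing: E[X] = C(16, 7) · 2^{1 − 21} = 11440 · 1/1048576 = 715/65536.
Numerically: E[X] ≈ 0.0109.

E[X] = C(16,7)·2^(1−C(7,2)) = 715/65536 ≈ 0.0109.


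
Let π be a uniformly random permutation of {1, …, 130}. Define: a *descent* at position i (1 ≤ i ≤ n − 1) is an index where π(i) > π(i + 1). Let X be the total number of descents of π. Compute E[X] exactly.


Write X = Σ X_I over i = 1, …, 129, with X_I the indicator of one descent.
There are 129 indicators.
For each fixed i, the pair (π(i), π(i+1)) is a uniformly random ordered pair of distinct values from {1, …, 130}; by symmetry P[π(i) > π(i+1)] = 1/2.
By linearity: E[X] = 129 · (1/2) = (130 − 1) · (1/2) = 129/2 ≈ 64.5000.

E[X] = 129/2 = 64.5000.


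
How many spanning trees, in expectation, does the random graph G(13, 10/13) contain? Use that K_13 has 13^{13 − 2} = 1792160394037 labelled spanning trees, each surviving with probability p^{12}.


K_13 has 13^{13 − 2} = 1792160394037 labelled spanning trees.
For each such spanning tree H, let X_H = 1 if all 12 edges of H are present in G. Then P[X_H = 1] = p^{12} = (10/13)^{12} = 1000000000000/23298085122481.
Summing the indicators: E[X] = Σ_H E[X_H] = 1792160394037 · p^{12} = 1792160394037 · 1000000000000/23298085122481 = 1000000000000/13.
Numerically: E[X] ≈ 7.6923e+10.

E[X] = 1792160394037 · (10/13)^{12} = 1000000000000/13 ≈ 7.6923e+10.


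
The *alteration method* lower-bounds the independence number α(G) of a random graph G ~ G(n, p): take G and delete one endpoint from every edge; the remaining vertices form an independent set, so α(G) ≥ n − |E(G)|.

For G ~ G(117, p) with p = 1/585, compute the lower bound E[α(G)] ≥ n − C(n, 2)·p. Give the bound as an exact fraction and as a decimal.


E[|E(G)|] = C(117, 2)·p = 6786 · (1/585) = 58/5.
E[α(G)] ≥ n − E[|E(G)|] = 117 − 58/5 = 527/5.
Numerically: ≈ 105.4000.
(This is only a lower bound; the true E[α(G)] may be larger.)

E[α(G)] ≥ 527/5 ≈ 105.4000.


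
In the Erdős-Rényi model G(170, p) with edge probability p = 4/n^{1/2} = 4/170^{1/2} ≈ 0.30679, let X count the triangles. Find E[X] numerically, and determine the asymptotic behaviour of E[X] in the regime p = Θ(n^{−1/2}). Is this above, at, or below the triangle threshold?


Number of potential triangles: C(170, 3) = 804440.
Each occurs with probability p³ ≈ (0.30679)³ ≈ 2.8873976e-02.
By linearity: E[X] = C(170, 3)·p³ ≈ 804440 · 2.8873976e-02 ≈ 23227.38129.
Since α = 1/2 < 1, p = c/n^{1/2} ≫ 1/n is above the triangle threshold p ~ 1/n. Asymptotically E[X] ~ (c³/6)·n^{3(1−α)} = (4³/6)·n^{1.5} → ∞; triangles are abundant w.h.p.

E[X] ≈ 23227.38129; in regime p = Θ(1/n^{1/2}) E[X] diverges (above the triangle threshold p ~ 1/n).


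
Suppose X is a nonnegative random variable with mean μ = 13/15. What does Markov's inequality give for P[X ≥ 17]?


μ = E[X] = 13/15, a = 17.
Markov: P[X ≥ 17] ≤ μ/a = (13/15)/17 = 13/255.
Numerically: ≈ 0.0510.
(Since a = 17 > μ = 0.8667, the bound 13/255 is < 1 and informative.)

P[X ≥ 17] ≤ 13/255 ≈ 0.0510.


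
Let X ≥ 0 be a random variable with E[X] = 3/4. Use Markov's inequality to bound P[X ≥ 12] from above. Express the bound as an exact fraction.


μ = E[X] = 3/4, a = 12.
Markov: P[X ≥ 12] ≤ μ/a = (3/4)/12 = 1/16.
Numerically: ≈ 0.062.
(Since a = 12 > μ = 0.750, the bound 1/16 is < 1 and informative.)

P[X ≥ 12] ≤ 1/16 ≈ 0.062.


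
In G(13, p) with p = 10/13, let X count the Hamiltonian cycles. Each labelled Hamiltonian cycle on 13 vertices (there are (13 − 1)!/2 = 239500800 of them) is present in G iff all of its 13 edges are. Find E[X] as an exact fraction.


K_13 has (13 − 1)!/2 = 239500800 labelled Hamiltonian cycles.
For each such Hamiltonian cycle H, let X_H = 1 if all 13 edges of H are present in G. Then P[X_H = 1] = p^{13} = (10/13)^{13} = 10000000000000/302875106592253.
By linearity: E[X] = Σ_H E[X_H] = 239500800 · p^{13} = 239500800 · 10000000000000/302875106592253 = 2395008000000000000000/302875106592253.
Numerically: E[X] ≈ 7.908e+06.

E[X] = 239500800 · (10/13)^{13} = 2395008000000000000000/302875106592253 ≈ 7.908e+06.


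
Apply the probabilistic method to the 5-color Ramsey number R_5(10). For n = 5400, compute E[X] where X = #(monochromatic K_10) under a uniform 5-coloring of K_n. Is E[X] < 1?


E[X] = C(5400, 10) · 5^{1 − 45} = 5761735538961887279463031445160 · 5^{−44} = 5761735538961887279463031445160/5684341886080801486968994140625.
As a reduced fraction: E[X] = 1152347107792377455892606289032/1136868377216160297393798828125 ≈ 1.0136152.
Is E[X] < 1? NO.
Since E[X] ≥ 1, the first-moment bound is inconclusive at n = 5400; it does NOT by itself certify R_5(10) > 5400.

E[X] = 1152347107792377455892606289032/1136868377216160297393798828125 ≈ 1.0136152; E[X] ≥ 1; first-moment method inconclusive here.


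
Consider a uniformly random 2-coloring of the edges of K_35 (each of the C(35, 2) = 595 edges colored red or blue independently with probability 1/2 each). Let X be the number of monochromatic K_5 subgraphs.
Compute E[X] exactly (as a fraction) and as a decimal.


Let X = Σ_S X_S over the C(35, 5) = 324632 subsets S of size 5, where X_S = 1 if the K_5 on S is monochromatic.
For a fixed S, the K_5 on S has C(5, 2) = 10 edges. P[all 10 edges red] = (1/2)^10, and likewise for blue, so P[monochromatic] = 2·(1/2)^10 = 2^{1 − 10} = 1/512.
By linearity of expectation: E[X] = C(35, 5) · 2^{1 − 10} = 324632 · 1/512 = 40579/64.
Numerically: E[X] ≈ 634.046875.

E[X] = C(35,5)·2^(1−C(5,2)) = 40579/64 ≈ 634.046875.


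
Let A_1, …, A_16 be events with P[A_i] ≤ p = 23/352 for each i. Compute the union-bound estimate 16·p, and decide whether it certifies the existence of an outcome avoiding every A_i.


Union bound: P[∪_{i=1}^{16} A_i] ≤ Σ_i P[A_i] ≤ 16·p = 16·(23/352) = 23/22.
Numerically: 23/22 ≈ 1.0454545.
Is 23/22 < 1? NO.
Since the bound 23/22 is ≥ 1, the union bound is uninformative here; it does NOT by itself certify existence.

16·p = 23/22 ≈ 1.0454545; existence NOT certified by the union bound.


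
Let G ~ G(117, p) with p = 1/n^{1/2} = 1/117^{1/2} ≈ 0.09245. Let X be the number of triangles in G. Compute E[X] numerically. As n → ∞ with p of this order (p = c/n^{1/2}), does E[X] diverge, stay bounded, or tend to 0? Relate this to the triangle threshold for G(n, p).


Number of potential triangles: C(117, 3) = 260130.
Each occurs with probability p³ ≈ (0.09245)³ ≈ 7.90171220e-04.
By linearity: E[X] = C(117, 3)·p³ ≈ 260130 · 7.90171220e-04 ≈ 205.547239.
Since α = 1/2 < 1, p = c/n^{1/2} ≫ 1/n is above the triangle threshold p ~ 1/n. Asymptotically E[X] ~ (c³/6)·n^{3(1−α)} = (1³/6)·n^{1.5} → ∞; triangles are abundant w.h.p.

E[X] ≈ 205.547239; in regime p = Θ(1/n^{1/2}) E[X] diverges (above the triangle threshold p ~ 1/n).


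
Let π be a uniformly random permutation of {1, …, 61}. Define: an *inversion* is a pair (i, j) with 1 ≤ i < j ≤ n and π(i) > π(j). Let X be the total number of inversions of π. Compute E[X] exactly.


Write X = Σ X_I over the C(61, 2) = 1830 pairs i < j, with X_I the indicator of one inversion.
There are 1830 indicators.
For each fixed pair i < j, the values π(i) and π(j) are two distinct elements of {1, …, 61} in uniformly random order; by symmetry P[π(i) > π(j)] = 1/2.
By linearity: E[X] = 1830 · (1/2) = C(61, 2) · (1/2) = 1830/2 = 915 ≈ 915.000000.

E[X] = 915 = 915.000000.


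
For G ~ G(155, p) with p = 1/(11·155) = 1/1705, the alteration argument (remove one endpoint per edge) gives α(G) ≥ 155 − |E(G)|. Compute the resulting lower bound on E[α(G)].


E[|E(G)|] = C(155, 2)·p = 11935 · (1/1705) = 7.
E[α(G)] ≥ n − E[|E(G)|] = 155 − 7 = 148.
Numerically: ≈ 148.00000.
(This is only a lower bound; the true E[α(G)] may be larger.)

E[α(G)] ≥ 148 ≈ 148.00000.


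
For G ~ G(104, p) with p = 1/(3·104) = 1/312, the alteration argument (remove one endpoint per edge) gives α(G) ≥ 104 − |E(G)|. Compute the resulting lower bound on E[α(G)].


E[|E(G)|] = C(104, 2)·p = 5356 · (1/312) = 103/6.
E[α(G)] ≥ n − E[|E(G)|] = 104 − 103/6 = 521/6.
Numerically: ≈ 86.8333.
(This is only a lower bound; the true E[α(G)] may be larger.)

E[α(G)] ≥ 521/6 ≈ 86.8333.


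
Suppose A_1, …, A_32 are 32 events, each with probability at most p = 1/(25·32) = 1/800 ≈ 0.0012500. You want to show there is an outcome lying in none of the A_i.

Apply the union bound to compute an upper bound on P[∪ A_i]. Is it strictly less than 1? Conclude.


Union bound: P[∪_{i=1}^{32} A_i] ≤ Σ_i P[A_i] ≤ 32·p = 32·(1/800) = 1/25.
Numerically: 1/25 ≈ 0.0400000.
Is 1/25 < 1? YES.
Since P[∪ A_i] ≤ 1/25 < 1, the complement has P[∩ A_i^c] ≥ 1 − 1/25 = 24/25 > 0, so some outcome avoids every A_i.

32·p = 1/25 ≈ 0.0400000; existence CERTIFIED by the union bound.


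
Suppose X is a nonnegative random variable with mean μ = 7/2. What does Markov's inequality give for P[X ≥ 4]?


μ = E[X] = 7/2, a = 4.
Markov: P[X ≥ 4] ≤ μ/a = (7/2)/4 = 7/8.
Numerically: ≈ 0.8750.
(Since a = 4 > μ = 3.5000, the bound 7/8 is < 1 and informative.)

P[X ≥ 4] ≤ 7/8 ≈ 0.8750.


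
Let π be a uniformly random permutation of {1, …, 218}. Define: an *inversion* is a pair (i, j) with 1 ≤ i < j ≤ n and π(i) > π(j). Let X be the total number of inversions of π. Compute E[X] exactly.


Write X = Σ X_I over the C(218, 2) = 23653 pairs i < j, with X_I the indicator of one inversion.
There are 23653 indicators.
For each fixed pair i < j, the values π(i) and π(j) are two distinct elements of {1, …, 218} in uniformly random order; by symmetry P[π(i) > π(j)] = 1/2.
By linearity: E[X] = 23653 · (1/2) = C(218, 2) · (1/2) = 23653/2 = 23653/2 ≈ 11826.50000.

E[X] = 23653/2 = 11826.50000.


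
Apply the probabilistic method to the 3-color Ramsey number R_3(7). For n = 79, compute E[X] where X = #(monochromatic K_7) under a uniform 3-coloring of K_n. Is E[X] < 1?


E[X] = C(79, 7) · 3^{1 − 21} = 2898753715 · 3^{−20} = 2898753715/3486784401.
As a reduced fraction: E[X] = 2898753715/3486784401 ≈ 0.8313544.
Is E[X] < 1? YES.
Since E[X] < 1, there exists a 3-coloring of K_{79} with no monochromatic K_7; hence R_3(7) > 79.

E[X] = 2898753715/3486784401 ≈ 0.8313544; E[X] < 1, so R_3(7) > 79.


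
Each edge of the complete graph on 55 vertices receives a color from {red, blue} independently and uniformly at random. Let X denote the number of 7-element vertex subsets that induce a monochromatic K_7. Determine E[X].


Let X = Σ_S X_S over the C(55, 7) = 202927725 subsets S of size 7, where X_S = 1 if the K_7 on S is monochromatic.
For a fixed S, the K_7 on S has C(7, 2) = 21 edges. P[all 21 edges red] = (1/2)^21, and likewise for blue, so P[monochromatic] = 2·(1/2)^21 = 2^{1 − 21} = 1/1048576.
By linearity: E[X] = C(55, 7) · 2^{1 − 21} = 202927725 · 1/1048576 = 202927725/1048576.
Numerically: E[X] ≈ 193.52696.

E[X] = C(55,7)·2^(1−C(7,2)) = 202927725/1048576 ≈ 193.52696.


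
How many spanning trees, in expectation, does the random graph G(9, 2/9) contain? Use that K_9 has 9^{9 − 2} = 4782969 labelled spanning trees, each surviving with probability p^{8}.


K_9 has 9^{9 − 2} = 4782969 labelled spanning trees.
For each such spanning tree H, let X_H = 1 if all 8 edges of H are present in G. Then P[X_H = 1] = p^{8} = (2/9)^{8} = 256/43046721.
By linearity: E[X] = Σ_H E[X_H] = 4782969 · p^{8} = 4782969 · 256/43046721 = 256/9.
Numerically: E[X] ≈ 28.444.

E[X] = 4782969 · (2/9)^{8} = 256/9 ≈ 28.444.


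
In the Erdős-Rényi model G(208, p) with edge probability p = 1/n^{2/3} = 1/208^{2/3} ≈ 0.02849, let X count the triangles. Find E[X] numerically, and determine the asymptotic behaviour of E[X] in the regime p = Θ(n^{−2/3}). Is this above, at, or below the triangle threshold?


Number of potential triangles: C(208, 3) = 1478256.
Each occurs with probability p³ ≈ (0.02849)³ ≈ 2.311391e-05.
By linearity: E[X] = C(208, 3)·p³ ≈ 1478256 · 2.311391e-05 ≈ 34.1683.
Since α = 2/3 < 1, p = c/n^{2/3} ≫ 1/n is above the triangle threshold p ~ 1/n. Asymptotically E[X] ~ (c³/6)·n^{3(1−α)} = (1³/6)·n^{1} → ∞; triangles are abundant w.h.p.

E[X] ≈ 34.1683; in regime p = Θ(1/n^{2/3}) E[X] diverges (above the triangle threshold p ~ 1/n).


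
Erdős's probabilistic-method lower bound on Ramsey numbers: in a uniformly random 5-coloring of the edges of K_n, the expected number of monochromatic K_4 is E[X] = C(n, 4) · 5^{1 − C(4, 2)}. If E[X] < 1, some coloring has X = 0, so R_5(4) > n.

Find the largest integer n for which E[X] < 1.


We need C(n, 4) · 5^{1 − 6} < 1, i.e. C(n, 4) < 5^{6 − 1} = 3125.
Check values of n near the boundary:
  n = 14: C(14, 4) = 1001; 1001 < 3125? YES
  n = 15: C(15, 4) = 1365; 1365 < 3125? YES
  n = 16: C(16, 4) = 1820; 1820 < 3125? YES
  n = 17: C(17, 4) = 2380; 2380 < 3125? YES
  n = 18: C(18, 4) = 3060; 3060 < 3125? YES
  n = 19: C(19, 4) = 3876; 3876 < 3125? NO
  n = 20: C(20, 4) = 4845; 4845 < 3125? NO
The largest n with C(n, 4) < 3125 is n = 18 (where E[X] = 612/625 ≈ 0.97920). Hence R_5(4) > 18, i.e. R_5(4) ≥ 19.

Largest n = 18; hence R_5(4) > 18.


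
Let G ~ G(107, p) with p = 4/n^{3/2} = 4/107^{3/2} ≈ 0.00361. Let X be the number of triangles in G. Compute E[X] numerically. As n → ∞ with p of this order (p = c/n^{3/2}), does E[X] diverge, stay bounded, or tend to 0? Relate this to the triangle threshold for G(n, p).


Number of potential triangles: C(107, 3) = 198485.
Each occurs with probability p³ ≈ (0.00361)³ ≈ 4.72012e-08.
By linearity: E[X] = C(107, 3)·p³ ≈ 198485 · 4.72012e-08 ≈ 0.009.
Since α = 3/2 > 1, p = c/n^{3/2} = o(1/n) is below the triangle threshold p ~ 1/n. Asymptotically E[X] ~ (c³/6)·n^{3(1−α)} = (4³/6)·n^{-1.5} → 0, so by Markov's inequality G has no triangles w.h.p.

E[X] ≈ 0.009; in regime p = Θ(1/n^{3/2}) E[X] tends to 0 (below the triangle threshold p ~ 1/n).


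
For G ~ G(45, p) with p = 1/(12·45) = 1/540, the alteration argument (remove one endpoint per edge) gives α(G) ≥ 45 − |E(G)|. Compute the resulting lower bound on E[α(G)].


E[|E(G)|] = C(45, 2)·p = 990 · (1/540) = 11/6.
E[α(G)] ≥ n − E[|E(G)|] = 45 − 11/6 = 259/6.
Numerically: ≈ 43.166667.
(This is only a lower bound; the true E[α(G)] may be larger.)

E[α(G)] ≥ 259/6 ≈ 43.166667.


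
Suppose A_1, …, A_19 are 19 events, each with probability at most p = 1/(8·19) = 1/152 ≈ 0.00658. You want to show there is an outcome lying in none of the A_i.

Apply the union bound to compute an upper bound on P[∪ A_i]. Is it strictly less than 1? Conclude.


Union bound: P[∪_{i=1}^{19} A_i] ≤ Σ_i P[A_i] ≤ 19·p = 19·(1/152) = 1/8.
Numerically: 1/8 ≈ 0.12500.
Is 1/8 < 1? YES.
Since P[∪ A_i] ≤ 1/8 < 1, the complement has P[∩ A_i^c] ≥ 1 − 1/8 = 7/8 > 0, so some outcome avoids every A_i.

19·p = 1/8 ≈ 0.12500; existence CERTIFIED by the union bound.


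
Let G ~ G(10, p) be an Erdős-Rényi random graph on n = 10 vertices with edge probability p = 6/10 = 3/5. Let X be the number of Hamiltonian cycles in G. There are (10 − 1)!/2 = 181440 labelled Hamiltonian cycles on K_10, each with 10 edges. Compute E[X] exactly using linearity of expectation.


K_10 has (10 − 1)!/2 = 181440 labelled Hamiltonian cycles.
For each such Hamiltonian cycle H, let X_H = 1 if all 10 edges of H are present in G. Then P[X_H = 1] = p^{10} = (3/5)^{10} = 59049/9765625.
By linearity: E[X] = Σ_H E[X_H] = 181440 · p^{10} = 181440 · 59049/9765625 = 2142770112/1953125.
Numerically: E[X] ≈ 1097.1.

E[X] = 181440 · (3/5)^{10} = 2142770112/1953125 ≈ 1097.1.


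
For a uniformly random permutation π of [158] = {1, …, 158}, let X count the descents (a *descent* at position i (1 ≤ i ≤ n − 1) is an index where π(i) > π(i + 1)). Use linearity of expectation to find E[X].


Write X = Σ X_I over i = 1, …, 157, with X_I the indicator of one descent.
There are 157 indicators.
For each fixed i, the pair (π(i), π(i+1)) is a uniformly random ordered pair of distinct values from {1, …, 158}; by symmetry P[π(i) > π(i+1)] = 1/2.
By linearity: E[X] = 157 · (1/2) = (158 − 1) · (1/2) = 157/2 ≈ 78.500.

E[X] = 157/2 = 78.500.


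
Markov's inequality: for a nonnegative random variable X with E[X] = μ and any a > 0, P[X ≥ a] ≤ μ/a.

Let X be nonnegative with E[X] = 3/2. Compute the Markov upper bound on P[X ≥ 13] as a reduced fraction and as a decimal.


μ = E[X] = 3/2, a = 13.
Markov: P[X ≥ 13] ≤ μ/a = (3/2)/13 = 3/26.
Numerically: ≈ 0.11538.
(Since a = 13 > μ = 1.50000, the bound 3/26 is < 1 and informative.)

P[X ≥ 13] ≤ 3/26 ≈ 0.11538.


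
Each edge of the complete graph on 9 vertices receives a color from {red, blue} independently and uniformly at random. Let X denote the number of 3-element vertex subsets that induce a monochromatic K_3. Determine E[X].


Let X = Σ_S X_S over the C(9, 3) = 84 subsets S of size 3, where X_S = 1 if the K_3 on S is monochromatic.
For a fixed S, the K_3 on S has C(3, 2) = 3 edges. P[all 3 edges red] = (1/2)^3, and likewise for blue, so P[monochromatic] = 2·(1/2)^3 = 2^{1 − 3} = 1/4.
By linearity of expectation: E[X] = C(9, 3) · 2^{1 − 3} = 84 · 1/4 = 21.
Numerically: E[X] ≈ 21.000000.

E[X] = C(9,3)·2^(1−C(3,2)) = 21 ≈ 21.000000.


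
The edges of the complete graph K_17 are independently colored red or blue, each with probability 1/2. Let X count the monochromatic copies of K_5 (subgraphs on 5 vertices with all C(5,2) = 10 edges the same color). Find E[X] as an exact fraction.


Let X = Σ_S X_S over the C(17, 5) = 6188 subsets S of size 5, where X_S = 1 if the K_5 on S is monochromatic.
For a fixed S, the K_5 on S has C(5, 2) = 10 edges. P[all 10 edges red] = (1/2)^10, and likewise for blue, so P[monochromatic] = 2·(1/2)^10 = 2^{1 − 10} = 1/512.
By linearity: E[X] = C(17, 5) · 2^{1 − 10} = 6188 · 1/512 = 1547/128.
Numerically: E[X] ≈ 12.08594.

E[X] = C(17,5)·2^(1−C(5,2)) = 1547/128 ≈ 12.08594.


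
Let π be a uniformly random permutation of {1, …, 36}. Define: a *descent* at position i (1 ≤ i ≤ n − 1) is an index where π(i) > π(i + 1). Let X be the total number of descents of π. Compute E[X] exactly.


Write X = Σ X_I over i = 1, …, 35, with X_I the indicator of one descent.
There are 35 indicators.
For each fixed i, the pair (π(i), π(i+1)) is a uniformly random ordered pair of distinct values from {1, …, 36}; by symmetry P[π(i) > π(i+1)] = 1/2.
By linearity: E[X] = 35 · (1/2) = (36 − 1) · (1/2) = 35/2 ≈ 17.500000.

E[X] = 35/2 = 17.500000.


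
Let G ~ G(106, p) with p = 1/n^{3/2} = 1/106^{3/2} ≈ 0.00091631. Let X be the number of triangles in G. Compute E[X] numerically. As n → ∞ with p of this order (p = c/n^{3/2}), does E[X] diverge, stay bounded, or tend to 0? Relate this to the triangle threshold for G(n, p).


Number of potential triangles: C(106, 3) = 192920.
Each occurs with probability p³ ≈ (0.00091631)³ ≈ 7.6934938e-10.
By linearity: E[X] = C(106, 3)·p³ ≈ 192920 · 7.6934938e-10 ≈ 0.00015.
Since α = 3/2 > 1, p = c/n^{3/2} = o(1/n) is below the triangle threshold p ~ 1/n. Asymptotically E[X] ~ (c³/6)·n^{3(1−α)} = (1³/6)·n^{-1.5} → 0, so by Markov's inequality G has no triangles w.h.p.

E[X] ≈ 0.00015; in regime p = Θ(1/n^{3/2}) E[X] tends to 0 (below the triangle threshold p ~ 1/n).


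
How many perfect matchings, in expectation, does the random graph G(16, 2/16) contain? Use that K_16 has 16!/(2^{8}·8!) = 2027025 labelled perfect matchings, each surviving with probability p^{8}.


K_16 has 16!/(2^{8}·8!) = 2027025 labelled perfect matchings.
For each such perfect matching H, let X_H = 1 if all 8 edges of H are present in G. Then P[X_H = 1] = p^{8} = (1/8)^{8} = 1/16777216.
By linearity: E[X] = Σ_H E[X_H] = 2027025 · p^{8} = 2027025 · 1/16777216 = 2027025/16777216.
Numerically: E[X] ≈ 0.12082.

E[X] = 2027025 · (1/8)^{8} = 2027025/16777216 ≈ 0.12082.


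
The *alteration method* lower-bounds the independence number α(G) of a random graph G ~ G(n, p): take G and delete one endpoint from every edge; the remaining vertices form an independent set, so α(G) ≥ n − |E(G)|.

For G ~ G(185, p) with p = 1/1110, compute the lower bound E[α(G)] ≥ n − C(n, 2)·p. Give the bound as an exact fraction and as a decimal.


E[|E(G)|] = C(185, 2)·p = 17020 · (1/1110) = 46/3.
E[α(G)] ≥ n − E[|E(G)|] = 185 − 46/3 = 509/3.
Numerically: ≈ 169.666667.
(This is only a lower bound; the true E[α(G)] may be larger.)

E[α(G)] ≥ 509/3 ≈ 169.666667.


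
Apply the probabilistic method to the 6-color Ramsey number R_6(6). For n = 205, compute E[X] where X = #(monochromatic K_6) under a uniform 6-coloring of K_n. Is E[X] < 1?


E[X] = C(205, 6) · 6^{1 − 15} = 95746959700 · 6^{−14} = 95746959700/78364164096.
As a reduced fraction: E[X] = 23936739925/19591041024 ≈ 1.221821.
Is E[X] < 1? NO.
Since E[X] ≥ 1, the first-moment bound is inconclusive at n = 205; it does NOT by itself certify R_6(6) > 205.

E[X] = 23936739925/19591041024 ≈ 1.221821; E[X] ≥ 1; first-moment method inconclusive here.


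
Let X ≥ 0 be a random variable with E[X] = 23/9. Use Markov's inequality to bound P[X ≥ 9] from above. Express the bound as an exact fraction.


μ = E[X] = 23/9, a = 9.
Markov: P[X ≥ 9] ≤ μ/a = (23/9)/9 = 23/81.
Numerically: ≈ 0.28395.
(Since a = 9 > μ = 2.55556, the bound 23/81 is < 1 and informative.)

P[X ≥ 9] ≤ 23/81 ≈ 0.28395.


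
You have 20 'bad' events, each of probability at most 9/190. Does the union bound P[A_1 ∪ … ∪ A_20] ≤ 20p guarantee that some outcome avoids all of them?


Union bound: P[∪_{i=1}^{20} A_i] ≤ Σ_i P[A_i] ≤ 20·p = 20·(9/190) = 18/19.
Numerically: 18/19 ≈ 0.9473684.
Is 18/19 < 1? YES.
Since P[∪ A_i] ≤ 18/19 < 1, the complement has P[∩ A_i^c] ≥ 1 − 18/19 = 1/19 > 0, so some outcome avoids every A_i.

20·p = 18/19 ≈ 0.9473684; existence CERTIFIED by the union bound.


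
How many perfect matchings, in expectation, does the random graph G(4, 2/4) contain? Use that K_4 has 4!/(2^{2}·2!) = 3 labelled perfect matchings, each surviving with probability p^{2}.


K_4 has 4!/(2^{2}·2!) = 3 labelled perfect matchings.
For each such perfect matching H, let X_H = 1 if all 2 edges of H are present in G. Then P[X_H = 1] = p^{2} = (1/2)^{2} = 1/4.
By linearity of expectation: E[X] = Σ_H E[X_H] = 3 · p^{2} = 3 · 1/4 = 3/4.
Numerically: E[X] ≈ 0.75.

E[X] = 3 · (1/2)^{2} = 3/4 ≈ 0.75.


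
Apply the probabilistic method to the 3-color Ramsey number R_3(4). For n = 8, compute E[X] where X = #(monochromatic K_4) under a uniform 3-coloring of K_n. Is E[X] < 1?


E[X] = C(8, 4) · 3^{1 − 6} = 70 · 3^{−5} = 70/243.
As a reduced fraction: E[X] = 70/243 ≈ 0.288.
Is E[X] < 1? YES.
Since E[X] < 1, there exists a 3-coloring of K_{8} with no monochromatic K_4; hence R_3(4) > 8.

E[X] = 70/243 ≈ 0.288; E[X] < 1, so R_3(4) > 8.


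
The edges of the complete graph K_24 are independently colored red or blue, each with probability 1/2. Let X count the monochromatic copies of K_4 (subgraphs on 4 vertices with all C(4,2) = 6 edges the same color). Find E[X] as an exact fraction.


Let X = Σ_S X_S over the C(24, 4) = 10626 subsets S of size 4, where X_S = 1 if the K_4 on S is monochromatic.
For a fixed S, the K_4 on S has C(4, 2) = 6 edges. P[all 6 edges red] = (1/2)^6, and likewise for blue, so P[monochromatic] = 2·(1/2)^6 = 2^{1 − 6} = 1/32.
By linearity: E[X] = C(24, 4) · 2^{1 − 6} = 10626 · 1/32 = 5313/16.
Numerically: E[X] ≈ 332.062.

E[X] = C(24,4)·2^(1−C(4,2)) = 5313/16 ≈ 332.062.


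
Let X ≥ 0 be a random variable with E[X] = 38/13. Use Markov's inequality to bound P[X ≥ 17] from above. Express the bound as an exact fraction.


μ = E[X] = 38/13, a = 17.
Markov: P[X ≥ 17] ≤ μ/a = (38/13)/17 = 38/221.
Numerically: ≈ 0.1719.
(Since a = 17 > μ = 2.9231, the bound 38/221 is < 1 and informative.)

P[X ≥ 17] ≤ 38/221 ≈ 0.1719.


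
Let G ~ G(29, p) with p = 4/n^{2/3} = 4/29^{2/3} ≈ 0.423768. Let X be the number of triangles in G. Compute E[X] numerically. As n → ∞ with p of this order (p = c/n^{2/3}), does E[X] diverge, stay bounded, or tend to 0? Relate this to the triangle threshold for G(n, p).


Number of potential triangles: C(29, 3) = 3654.
Each occurs with probability p³ ≈ (0.423768)³ ≈ 7.60998811e-02.
By linearity: E[X] = C(29, 3)·p³ ≈ 3654 · 7.60998811e-02 ≈ 278.068966.
Since α = 2/3 < 1, p = c/n^{2/3} ≫ 1/n is above the triangle threshold p ~ 1/n. Asymptotically E[X] ~ (c³/6)·n^{3(1−α)} = (4³/6)·n^{1} → ∞; triangles are abundant w.h.p.

E[X] ≈ 278.068966; in regime p = Θ(1/n^{2/3}) E[X] diverges (above the triangle threshold p ~ 1/n).


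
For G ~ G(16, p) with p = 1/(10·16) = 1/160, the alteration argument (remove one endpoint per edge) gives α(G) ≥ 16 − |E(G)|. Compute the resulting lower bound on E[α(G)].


E[|E(G)|] = C(16, 2)·p = 120 · (1/160) = 3/4.
E[α(G)] ≥ n − E[|E(G)|] = 16 − 3/4 = 61/4.
Numerically: ≈ 15.250.
(This is only a lower bound; the true E[α(G)] may be larger.)

E[α(G)] ≥ 61/4 ≈ 15.250.


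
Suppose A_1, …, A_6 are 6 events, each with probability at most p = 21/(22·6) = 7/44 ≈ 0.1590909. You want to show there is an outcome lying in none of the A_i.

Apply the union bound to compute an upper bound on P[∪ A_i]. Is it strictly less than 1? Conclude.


Union bound: P[∪_{i=1}^{6} A_i] ≤ Σ_i P[A_i] ≤ 6·p = 6·(7/44) = 21/22.
Numerically: 21/22 ≈ 0.9545455.
Is 21/22 < 1? YES.
Since P[∪ A_i] ≤ 21/22 < 1, the complement has P[∩ A_i^c] ≥ 1 − 21/22 = 1/22 > 0, so some outcome avoids every A_i.

6·p = 21/22 ≈ 0.9545455; existence CERTIFIED by the union bound.


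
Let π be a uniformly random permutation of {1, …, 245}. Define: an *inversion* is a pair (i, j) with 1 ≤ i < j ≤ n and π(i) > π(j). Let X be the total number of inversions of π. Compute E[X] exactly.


Write X = Σ X_I over the C(245, 2) = 29890 pairs i < j, with X_I the indicator of one inversion.
There are 29890 indicators.
For each fixed pair i < j, the values π(i) and π(j) are two distinct elements of {1, …, 245} in uniformly random order; by symmetry P[π(i) > π(j)] = 1/2.
By linearity: E[X] = 29890 · (1/2) = C(245, 2) · (1/2) = 29890/2 = 14945 ≈ 14945.000.

E[X] = 14945 = 14945.000.


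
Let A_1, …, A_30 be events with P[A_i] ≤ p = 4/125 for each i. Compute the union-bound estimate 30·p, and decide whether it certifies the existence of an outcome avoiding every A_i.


Union bound: P[∪_{i=1}^{30} A_i] ≤ Σ_i P[A_i] ≤ 30·p = 30·(4/125) = 24/25.
Numerically: 24/25 ≈ 0.960.
Is 24/25 < 1? YES.
Since P[∪ A_i] ≤ 24/25 < 1, the complement has P[∩ A_i^c] ≥ 1 − 24/25 = 1/25 > 0, so some outcome avoids every A_i.

30·p = 24/25 ≈ 0.960; existence CERTIFIED by the union bound.


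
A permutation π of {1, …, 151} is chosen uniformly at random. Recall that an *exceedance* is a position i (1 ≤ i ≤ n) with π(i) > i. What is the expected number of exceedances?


Write X = Σ_{i=1}^{151} X_i, where X_i = 1_{π(i) > i}.
For each fixed i, π(i) is uniform over {1, …, 151} (marginal of a uniform permutation), so P[π(i) > i] = (n − i)/n. Summing: Σ_{i=1}^{151} (n − i)/n = (0 + 1 + … + 150)/151 = 151(151 − 1)/(2·151) = (151 − 1)/2.
Hence E[X] = Σ_{i=1}^{151} (151 − i)/151 = 75 ≈ 75.00000.

E[X] = 75 = 75.00000.


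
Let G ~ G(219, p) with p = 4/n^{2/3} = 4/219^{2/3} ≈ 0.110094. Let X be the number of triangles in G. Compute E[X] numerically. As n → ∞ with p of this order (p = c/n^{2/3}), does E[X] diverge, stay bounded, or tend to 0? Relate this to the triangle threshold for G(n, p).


Number of potential triangles: C(219, 3) = 1726669.
Each occurs with probability p³ ≈ (0.110094)³ ≈ 1.33441755e-03.
By linearity: E[X] = C(219, 3)·p³ ≈ 1726669 · 1.33441755e-03 ≈ 2304.097412.
Since α = 2/3 < 1, p = c/n^{2/3} ≫ 1/n is above the triangle threshold p ~ 1/n. Asymptotically E[X] ~ (c³/6)·n^{3(1−α)} = (4³/6)·n^{1} → ∞; triangles are abundant w.h.p.

E[X] ≈ 2304.097412; in regime p = Θ(1/n^{2/3}) E[X] diverges (above the triangle threshold p ~ 1/n).


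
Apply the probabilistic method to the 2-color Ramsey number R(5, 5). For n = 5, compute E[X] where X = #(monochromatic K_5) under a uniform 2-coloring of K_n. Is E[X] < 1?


E[X] = C(5, 5) · 2^{1 − 10} = 1 · 2^{−9} = 1/512.
As a reduced fraction: E[X] = 1/512 ≈ 0.0020.
Is E[X] < 1? YES.
Since E[X] < 1, there exists a 2-coloring of K_{5} with no monochromatic K_5; hence R(5, 5) > 5.

E[X] = 1/512 ≈ 0.0020; E[X] < 1, so R(5, 5) > 5.


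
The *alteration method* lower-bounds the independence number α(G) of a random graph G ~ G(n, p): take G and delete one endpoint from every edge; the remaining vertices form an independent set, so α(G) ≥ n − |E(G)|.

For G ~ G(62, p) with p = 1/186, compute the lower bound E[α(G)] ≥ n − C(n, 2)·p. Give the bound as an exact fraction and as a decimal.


E[|E(G)|] = C(62, 2)·p = 1891 · (1/186) = 61/6.
E[α(G)] ≥ n − E[|E(G)|] = 62 − 61/6 = 311/6.
Numerically: ≈ 51.833.
(This is only a lower bound; the true E[α(G)] may be larger.)

E[α(G)] ≥ 311/6 ≈ 51.833.


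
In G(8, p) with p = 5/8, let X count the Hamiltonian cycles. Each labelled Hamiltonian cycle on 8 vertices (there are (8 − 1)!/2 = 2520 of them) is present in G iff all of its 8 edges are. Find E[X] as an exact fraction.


K_8 has (8 − 1)!/2 = 2520 labelled Hamiltonian cycles.
For each such Hamiltonian cycle H, let X_H = 1 if all 8 edges of H are present in G. Then P[X_H = 1] = p^{8} = (5/8)^{8} = 390625/16777216.
Summing the indicators: E[X] = Σ_H E[X_H] = 2520 · p^{8} = 2520 · 390625/16777216 = 123046875/2097152.
Numerically: E[X] ≈ 58.6733.

E[X] = 2520 · (5/8)^{8} = 123046875/2097152 ≈ 58.6733.


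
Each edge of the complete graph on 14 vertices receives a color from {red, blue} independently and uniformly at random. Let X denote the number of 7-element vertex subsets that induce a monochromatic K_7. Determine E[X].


Let X = Σ_S X_S over the C(14, 7) = 3432 subsets S of size 7, where X_S = 1 if the K_7 on S is monochromatic.
For a fixed S, the K_7 on S has C(7, 2) = 21 edges. P[all 21 edges red] = (1/2)^21, and likewise for blue, so P[monochromatic] = 2·(1/2)^21 = 2^{1 − 21} = 1/1048576.
Summing: E[X] = C(14, 7) · 2^{1 − 21} = 3432 · 1/1048576 = 429/131072.
Numerically: E[X] ≈ 0.003273.

E[X] = C(14,7)·2^(1−C(7,2)) = 429/131072 ≈ 0.003273.


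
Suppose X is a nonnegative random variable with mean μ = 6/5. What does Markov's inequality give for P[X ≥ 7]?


μ = E[X] = 6/5, a = 7.
Markov: P[X ≥ 7] ≤ μ/a = (6/5)/7 = 6/35.
Numerically: ≈ 0.171.
(Since a = 7 > μ = 1.200, the bound 6/35 is < 1 and informative.)

P[X ≥ 7] ≤ 6/35 ≈ 0.171.


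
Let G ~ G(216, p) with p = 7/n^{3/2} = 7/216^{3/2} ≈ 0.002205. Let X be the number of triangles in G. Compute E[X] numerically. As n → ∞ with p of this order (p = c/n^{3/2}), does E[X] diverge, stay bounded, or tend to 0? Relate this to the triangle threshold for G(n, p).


Number of potential triangles: C(216, 3) = 1656360.
Each occurs with probability p³ ≈ (0.002205)³ ≈ 1.072142e-08.
By linearity: E[X] = C(216, 3)·p³ ≈ 1656360 · 1.072142e-08 ≈ 0.0178.
Since α = 3/2 > 1, p = c/n^{3/2} = o(1/n) is below the triangle threshold p ~ 1/n. Asymptotically E[X] ~ (c³/6)·n^{3(1−α)} = (7³/6)·n^{-1.5} → 0, so by Markov's inequality G has no triangles w.h.p.

E[X] ≈ 0.0178; in regime p = Θ(1/n^{3/2}) E[X] tends to 0 (below the triangle threshold p ~ 1/n).


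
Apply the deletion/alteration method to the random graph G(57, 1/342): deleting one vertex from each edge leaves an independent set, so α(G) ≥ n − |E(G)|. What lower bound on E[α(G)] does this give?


E[|E(G)|] = C(57, 2)·p = 1596 · (1/342) = 14/3.
E[α(G)] ≥ n − E[|E(G)|] = 57 − 14/3 = 157/3.
Numerically: ≈ 52.3333.
(This is only a lower bound; the true E[α(G)] may be larger.)

E[α(G)] ≥ 157/3 ≈ 52.3333.


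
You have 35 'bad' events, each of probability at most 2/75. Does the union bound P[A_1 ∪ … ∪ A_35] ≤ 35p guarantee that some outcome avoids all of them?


Union bound: P[∪_{i=1}^{35} A_i] ≤ Σ_i P[A_i] ≤ 35·p = 35·(2/75) = 14/15.
Numerically: 14/15 ≈ 0.9333.
Is 14/15 < 1? YES.
Since P[∪ A_i] ≤ 14/15 < 1, the complement has P[∩ A_i^c] ≥ 1 − 14/15 = 1/15 > 0, so some outcome avoids every A_i.

35·p = 14/15 ≈ 0.9333; existence CERTIFIED by the union bound.


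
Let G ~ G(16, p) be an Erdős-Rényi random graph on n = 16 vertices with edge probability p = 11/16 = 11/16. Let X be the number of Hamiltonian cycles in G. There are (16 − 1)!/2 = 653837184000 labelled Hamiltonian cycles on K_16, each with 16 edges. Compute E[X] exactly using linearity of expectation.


K_16 has (16 − 1)!/2 = 653837184000 labelled Hamiltonian cycles.
For each such Hamiltonian cycle H, let X_H = 1 if all 16 edges of H are present in G. Then P[X_H = 1] = p^{16} = (11/16)^{16} = 45949729863572161/18446744073709551616.
By linearity of expectation: E[X] = Σ_H E[X_H] = 653837184000 · p^{16} = 653837184000 · 45949729863572161/18446744073709551616 = 29339494120662818290072875/18014398509481984.
Numerically: E[X] ≈ 1.6287e+09.

E[X] = 653837184000 · (11/16)^{16} = 29339494120662818290072875/18014398509481984 ≈ 1.6287e+09.


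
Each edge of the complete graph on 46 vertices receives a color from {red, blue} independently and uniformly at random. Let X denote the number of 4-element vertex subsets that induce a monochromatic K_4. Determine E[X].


Let X = Σ_S X_S over the C(46, 4) = 163185 subsets S of size 4, where X_S = 1 if the K_4 on S is monochromatic.
For a fixed S, the K_4 on S has C(4, 2) = 6 edges. P[all 6 edges red] = (1/2)^6, and likewise for blue, so P[monochromatic] = 2·(1/2)^6 = 2^{1 − 6} = 1/32.
By linearity: E[X] = C(46, 4) · 2^{1 − 6} = 163185 · 1/32 = 163185/32.
Numerically: E[X] ≈ 5099.531.

E[X] = C(46,4)·2^(1−C(4,2)) = 163185/32 ≈ 5099.531.


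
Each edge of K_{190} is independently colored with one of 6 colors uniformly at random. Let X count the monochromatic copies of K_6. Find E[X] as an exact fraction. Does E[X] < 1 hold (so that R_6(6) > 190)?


E[X] = C(190, 6) · 6^{1 − 15} = 60334683255 · 6^{−14} = 60334683255/78364164096.
As a reduced fraction: E[X] = 6703853695/8707129344 ≈ 0.770.
Is E[X] < 1? YES.
Since E[X] < 1, there exists a 6-coloring of K_{190} with no monochromatic K_6; hence R_6(6) > 190.

E[X] = 6703853695/8707129344 ≈ 0.770; E[X] < 1, so R_6(6) > 190.
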